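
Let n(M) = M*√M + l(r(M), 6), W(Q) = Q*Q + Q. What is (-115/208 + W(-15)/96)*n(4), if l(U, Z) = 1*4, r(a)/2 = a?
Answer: 255/13 ≈ 19.615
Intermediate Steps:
r(a) = 2*a
l(U, Z) = 4
W(Q) = Q + Q² (W(Q) = Q² + Q = Q + Q²)
n(M) = 4 + M^(3/2) (n(M) = M*√M + 4 = M^(3/2) + 4 = 4 + M^(3/2))
(-115/208 + W(-15)/96)*n(4) = (-115/208 - 15*(1 - 15)/96)*(4 + 4^(3/2)) = (-115*1/208 - 15*(-14)*(1/96))*(4 + 8) = (-115/208 + 210*(1/96))*12 = (-115/208 + 35/16)*12 = (85/52)*12 = 255/13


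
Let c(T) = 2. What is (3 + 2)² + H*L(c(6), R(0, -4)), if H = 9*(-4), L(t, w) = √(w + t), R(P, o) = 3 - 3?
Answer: 25 - 36*√2 ≈ -25.912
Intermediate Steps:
R(P, o) = 0
L(t, w) = √(t + w)
H = -36
(3 + 2)² + H*L(c(6), R(0, -4)) = (3 + 2)² - 36*√(2 + 0) = 5² - 36*√2 = 25 - 36*√2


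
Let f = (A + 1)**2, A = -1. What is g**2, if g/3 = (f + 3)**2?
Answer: 729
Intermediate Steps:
f = 0 (f = (-1 + 1)**2 = 0**2 = 0)
g = 27 (g = 3*(0 + 3)**2 = 3*3**2 = 3*9 = 27)
g**2 = 27**2 = 729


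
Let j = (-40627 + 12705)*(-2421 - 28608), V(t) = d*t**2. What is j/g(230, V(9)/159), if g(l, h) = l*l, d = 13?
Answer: 18834603/1150 ≈ 16378.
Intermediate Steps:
V(t) = 13*t**2
j = 866391738 (j = -27922*(-31029) = 866391738)
g(l, h) = l**2
j/g(230, V(9)/159) = 866391738/(230**2) = 866391738/52900 = 866391738*(1/52900) = 18834603/1150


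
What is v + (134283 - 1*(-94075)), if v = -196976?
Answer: 31382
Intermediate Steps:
v + (134283 - 1*(-94075)) = -196976 + (134283 - 1*(-94075)) = -196976 + (134283 + 94075) = -196976 + 228358 = 31382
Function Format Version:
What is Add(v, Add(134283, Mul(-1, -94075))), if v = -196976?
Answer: 31382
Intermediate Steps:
Add(v, Add(134283, Mul(-1, -94075))) = Add(-196976, Add(134283, Mul(-1, -94075))) = Add(-196976, Add(134283, 94075)) = Add(-196976, 228358) = 31382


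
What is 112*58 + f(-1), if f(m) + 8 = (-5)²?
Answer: 6513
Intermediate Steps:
f(m) = 17 (f(m) = -8 + (-5)² = -8 + 25 = 17)
112*58 + f(-1) = 112*58 + 17 = 6496 + 17 = 6513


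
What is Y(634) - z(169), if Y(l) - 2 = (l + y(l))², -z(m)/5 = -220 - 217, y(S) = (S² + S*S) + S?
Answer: 648314830217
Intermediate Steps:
y(S) = S + 2*S² (y(S) = (S² + S²) + S = 2*S² + S = S + 2*S²)
z(m) = 2185 (z(m) = -5*(-220 - 217) = -5*(-437) = 2185)
Y(l) = 2 + (l + l*(1 + 2*l))²
Y(634) - z(169) = (2 + 4*634²*(1 + 634)²) - 1*2185 = (2 + 4*401956*635²) - 2185 = (2 + 4*401956*403225) - 2185 = (2 + 648314832400) - 2185 = 648314832402 - 2185 = 648314830217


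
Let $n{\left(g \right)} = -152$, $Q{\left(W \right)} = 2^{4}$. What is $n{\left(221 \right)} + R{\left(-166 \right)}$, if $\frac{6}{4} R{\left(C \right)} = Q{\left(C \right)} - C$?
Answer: $- \frac{92}{3} \approx -30.667$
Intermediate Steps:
$Q{\left(W \right)} = 16$
$R{\left(C \right)} = \frac{32}{3} - \frac{2 C}{3}$ ($R{\left(C \right)} = \frac{2 \left(16 - C\right)}{3} = \frac{32}{3} - \frac{2 C}{3}$)
$n{\left(221 \right)} + R{\left(-166 \right)} = -152 + \left(\frac{32}{3} - - \frac{332}{3}\right) = -152 + \left(\frac{32}{3} + \frac{332}{3}\right) = -152 + \frac{364}{3} = - \frac{92}{3}$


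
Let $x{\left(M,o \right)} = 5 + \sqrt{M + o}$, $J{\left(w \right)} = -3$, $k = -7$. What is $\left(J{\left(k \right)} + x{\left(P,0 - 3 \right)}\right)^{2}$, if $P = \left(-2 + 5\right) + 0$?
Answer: $4$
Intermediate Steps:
$P = 3$ ($P = 3 + 0 = 3$)
$\left(J{\left(k \right)} + x{\left(P,0 - 3 \right)}\right)^{2} = \left(-3 + \left(5 + \sqrt{3 + \left(0 - 3\right)}\right)\right)^{2} = \left(-3 + \left(5 + \sqrt{3 - 3}\right)\right)^{2} = \left(-3 + \left(5 + \sqrt{0}\right)\right)^{2} = \left(-3 + \left(5 + 0\right)\right)^{2} = \left(-3 + 5\right)^{2} = 2^{2} = 4$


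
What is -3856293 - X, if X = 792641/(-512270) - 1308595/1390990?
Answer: -137392390233809683/35628122365 ≈ -3.8563e+6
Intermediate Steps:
X = -88645483262/35628122365 (X = 792641*(-1/512270) - 1308595*1/1390990 = -792641/512270 - 261719/278198 = -88645483262/35628122365 ≈ -2.4881)
-3856293 - X = -3856293 - 1*(-88645483262/35628122365) = -3856293 + 88645483262/35628122365 = -137392390233809683/35628122365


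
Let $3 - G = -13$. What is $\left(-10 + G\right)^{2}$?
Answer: $36$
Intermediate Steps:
$G = 16$ ($G = 3 - -13 = 3 + 13 = 16$)
$\left(-10 + G\right)^{2} = \left(-10 + 16\right)^{2} = 6^{2} = 36$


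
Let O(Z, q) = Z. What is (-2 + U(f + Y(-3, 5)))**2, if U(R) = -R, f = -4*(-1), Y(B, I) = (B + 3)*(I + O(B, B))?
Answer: 36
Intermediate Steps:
Y(B, I) = (3 + B)*(B + I) (Y(B, I) = (B + 3)*(I + B) = (3 + B)*(B + I))
f = 4
(-2 + U(f + Y(-3, 5)))**2 = (-2 - (4 + ((-3)**2 + 3*(-3) + 3*5 - 3*5)))**2 = (-2 - (4 + (9 - 9 + 15 - 15)))**2 = (-2 - (4 + 0))**2 = (-2 - 1*4)**2 = (-2 - 4)**2 = (-6)**2 = 36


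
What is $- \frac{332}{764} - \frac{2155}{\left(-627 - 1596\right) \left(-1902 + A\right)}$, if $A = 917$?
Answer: $- \frac{36430594}{83644821} \approx -0.43554$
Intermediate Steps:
$- \frac{332}{764} - \frac{2155}{\left(-627 - 1596\right) \left(-1902 + A\right)} = - \frac{332}{764} - \frac{2155}{\left(-627 - 1596\right) \left(-1902 + 917\right)} = \left(-332\right) \frac{1}{764} - \frac{2155}{\left(-2223\right) \left(-985\right)} = - \frac{83}{191} - \frac{2155}{2189655} = - \frac{83}{191} - \frac{431}{437931} = - \frac{36430594}{83644821}$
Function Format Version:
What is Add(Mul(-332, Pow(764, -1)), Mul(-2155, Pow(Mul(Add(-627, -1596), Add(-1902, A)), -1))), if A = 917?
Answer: Rational(-36430594, 83644821) ≈ -0.43554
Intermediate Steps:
Add(Mul(-332, Pow(764, -1)), Mul(-2155, Pow(Mul(Add(-627, -1596), Add(-1902, A)), -1))) = Add(Mul(-332, Pow(764, -1)), Mul(-2155, Pow(Mul(Add(-627, -1596), Add(-1902, 917)), -1))) = Add(Mul(-332, Rational(1, 764)), Mul(-2155, Pow(Mul(-2223, -985), -1))) = Add(Rational(-83, 191), Mul(-2155, Pow(2189655, -1))) = Add(Rational(-83, 191), Mul(-2155, Rational(1, 2189655))) = Add(Rational(-83, 191), Rational(-431, 437931)) = Rational(-36430594, 83644821)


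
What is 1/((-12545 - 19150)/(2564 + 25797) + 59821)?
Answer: 28361/1696551686 ≈ 1.6717e-5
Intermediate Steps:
1/((-12545 - 19150)/(2564 + 25797) + 59821) = 1/(-31695/28361 + 59821) = 1/(1696551686/28361) = 28361/1696551686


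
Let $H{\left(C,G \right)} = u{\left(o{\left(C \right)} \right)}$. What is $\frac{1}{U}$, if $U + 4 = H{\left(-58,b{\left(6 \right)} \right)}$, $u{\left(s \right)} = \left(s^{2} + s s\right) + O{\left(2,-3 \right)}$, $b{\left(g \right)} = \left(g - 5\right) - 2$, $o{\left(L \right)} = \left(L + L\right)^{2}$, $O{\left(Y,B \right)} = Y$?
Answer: $\frac{1}{362127870} \approx 2.7615 \cdot 10^{-9}$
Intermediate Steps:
$o{\left(L \right)} = 4 L^{2}$ ($o{\left(L \right)} = \left(2 L\right)^{2} = 4 L^{2}$)
$b{\left(g \right)} = -7 + g$ ($b{\left(g \right)} = \left(-5 + g\right) - 2 = -7 + g$)
$u{\left(s \right)} = 2 + 2 s^{2}$ ($u{\left(s \right)} = \left(s^{2} + s s\right) + 2 = \left(s^{2} + s^{2}\right) + 2 = 2 s^{2} + 2 = 2 + 2 s^{2}$)
$H{\left(C,G \right)} = 2 + 32 C^{4}$ ($H{\left(C,G \right)} = 2 + 2 \left(4 C^{2}\right)^{2} = 2 + 2 \cdot 16 C^{4} = 2 + 32 C^{4}$)
$U = 362127870$ ($U = -4 + \left(2 + 32 \left(-58\right)^{4}\right) = -4 + \left(2 + 32 \cdot 11316496\right) = -4 + \left(2 + 362127872\right) = -4 + 362127874 = 362127870$)
$\frac{1}{U} = \frac{1}{362127870}$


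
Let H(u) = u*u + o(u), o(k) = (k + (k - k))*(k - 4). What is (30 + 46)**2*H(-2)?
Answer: 92416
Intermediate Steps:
o(k) = k*(-4 + k) (o(k) = (k + 0)*(-4 + k) = k*(-4 + k))
H(u) = u**2 + u*(-4 + u) (H(u) = u*u + u*(-4 + u) = u**2 + u*(-4 + u))
(30 + 46)**2*H(-2) = (30 + 46)**2*(2*(-2)*(-2 - 2)) = 76**2*(2*(-2)*(-4)) = 5776*16 = 92416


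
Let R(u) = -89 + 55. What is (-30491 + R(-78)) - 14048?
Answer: -44573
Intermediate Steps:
R(u) = -34
(-30491 + R(-78)) - 14048 = (-30491 - 34) - 14048 = -30525 - 14048 = -44573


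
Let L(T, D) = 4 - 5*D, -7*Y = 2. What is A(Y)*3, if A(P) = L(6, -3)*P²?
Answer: 228/49 ≈ 4.6531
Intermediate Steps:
Y = -2/7 (Y = -⅐*2 = -2/7 ≈ -0.28571)
A(P) = 19*P² (A(P) = (4 - 5*(-3))*P² = (4 + 15)*P² = 19*P²)
A(Y)*3 = (19*(-2/7)²)*3 = (19*(4/49))*3 = (76/49)*3 = 228/49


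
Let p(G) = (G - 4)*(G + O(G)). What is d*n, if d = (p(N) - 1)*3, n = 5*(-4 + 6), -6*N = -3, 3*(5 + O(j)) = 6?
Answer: 465/2 ≈ 232.50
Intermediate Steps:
O(j) = -3 (O(j) = -5 + (1/3)*6 = -5 + 2 = -3)
N = 1/2 (N = -1/6*(-3) = 1/2 ≈ 0.50000)
p(G) = (-4 + G)*(-3 + G) (p(G) = (G - 4)*(G - 3) = (-4 + G)*(-3 + G))
n = 10 (n = 5*2 = 10)
d = 93/4 (d = ((12 + (1/2)**2 - 7*1/2) - 1)*3 = ((12 + 1/4 - 7/2) - 1)*3 = (35/4 - 1)*3 = (31/4)*3 = 93/4 ≈ 23.250)
d*n = (93/4)*10 = 465/2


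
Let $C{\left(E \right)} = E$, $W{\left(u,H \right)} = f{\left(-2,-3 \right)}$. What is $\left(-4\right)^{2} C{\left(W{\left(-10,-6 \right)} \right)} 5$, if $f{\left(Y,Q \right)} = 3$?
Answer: $240$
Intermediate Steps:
$W{\left(u,H \right)} = 3$
$\left(-4\right)^{2} C{\left(W{\left(-10,-6 \right)} \right)} 5 = \left(-4\right)^{2} \cdot 3 \cdot 5 = 16 \cdot 15 = 240$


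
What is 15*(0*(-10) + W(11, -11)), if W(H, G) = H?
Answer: 165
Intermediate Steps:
15*(0*(-10) + W(11, -11)) = 15*(0*(-10) + 11) = 15*(0 + 11) = 15*11 = 165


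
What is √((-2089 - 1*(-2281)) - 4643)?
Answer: I*√4451 ≈ 66.716*I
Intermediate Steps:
√((-2089 - 1*(-2281)) - 4643) = √((-2089 + 2281) - 4643) = √(192 - 4643) = √(-4451) = I*√4451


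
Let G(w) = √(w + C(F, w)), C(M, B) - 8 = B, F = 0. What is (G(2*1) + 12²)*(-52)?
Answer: -7488 - 104*√3 ≈ -7668.1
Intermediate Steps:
C(M, B) = 8 + B
G(w) = √(8 + 2*w) (G(w) = √(w + (8 + w)) = √(8 + 2*w))
(G(2*1) + 12²)*(-52) = (√(8 + 2*(2*1)) + 12²)*(-52) = (√(8 + 2*2) + 144)*(-52) = (√(8 + 4) + 144)*(-52) = (√12 + 144)*(-52) = (2*√3 + 144)*(-52) = (144 + 2*√3)*(-52) = -7488 - 104*√3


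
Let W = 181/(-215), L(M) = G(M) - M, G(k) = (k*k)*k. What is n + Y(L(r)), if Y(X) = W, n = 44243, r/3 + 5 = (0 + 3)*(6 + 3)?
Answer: 9512064/215 ≈ 44242.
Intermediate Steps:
r = 66 (r = -15 + 3*((0 + 3)*(6 + 3)) = -15 + 3*(3*9) = -15 + 3*27 = -15 + 81 = 66)
G(k) = k³ (G(k) = k²*k = k³)
L(M) = M³ - M
W = -181/215 (W = 181*(-1/215) = -181/215 ≈ -0.84186)
Y(X) = -181/215
n + Y(L(r)) = 44243 - 181/215 = 9512064/215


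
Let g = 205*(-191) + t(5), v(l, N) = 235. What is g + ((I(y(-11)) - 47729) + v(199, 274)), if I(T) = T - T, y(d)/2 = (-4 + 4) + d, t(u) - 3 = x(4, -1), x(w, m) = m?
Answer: -86647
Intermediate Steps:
t(u) = 2 (t(u) = 3 - 1 = 2)
g = -39153 (g = 205*(-191) + 2 = -39155 + 2 = -39153)
y(d) = 2*d (y(d) = 2*((-4 + 4) + d) = 2*(0 + d) = 2*d)
I(T) = 0
g + ((I(y(-11)) - 47729) + v(199, 274)) = -39153 + ((0 - 47729) + 235) = -39153 + (-47729 + 235) = -39153 - 47494 = -86647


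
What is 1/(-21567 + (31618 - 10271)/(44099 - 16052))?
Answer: -28047/604868302 ≈ -4.6369e-5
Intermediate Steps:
1/(-21567 + (31618 - 10271)/(44099 - 16052)) = 1/(-21567 + 21347/28047) = 1/(-604868302/28047) = -28047/604868302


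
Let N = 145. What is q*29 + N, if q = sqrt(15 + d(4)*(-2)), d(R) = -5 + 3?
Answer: 145 + 29*sqrt(19) ≈ 271.41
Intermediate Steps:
d(R) = -2
q = sqrt(19) (q = sqrt(15 - 2*(-2)) = sqrt(15 + 4) = sqrt(19) ≈ 4.3589)
q*29 + N = sqrt(19)*29 + 145 = 29*sqrt(19) + 145 = 145 + 29*sqrt(19)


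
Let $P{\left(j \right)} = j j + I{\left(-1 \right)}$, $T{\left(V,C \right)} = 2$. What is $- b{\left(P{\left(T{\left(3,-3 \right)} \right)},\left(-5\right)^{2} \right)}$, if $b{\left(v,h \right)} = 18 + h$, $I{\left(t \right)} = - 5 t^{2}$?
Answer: $-43$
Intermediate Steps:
$P{\left(j \right)} = -5 + j^{2}$ ($P{\left(j \right)} = j j - 5 \left(-1\right)^{2} = j^{2} - 5 = -5 + j^{2}$)
$- b{\left(P{\left(T{\left(3,-3 \right)} \right)},\left(-5\right)^{2} \right)} = - (18 + \left(-5\right)^{2}) = - (18 + 25) = \left(-1\right) 43 = -43$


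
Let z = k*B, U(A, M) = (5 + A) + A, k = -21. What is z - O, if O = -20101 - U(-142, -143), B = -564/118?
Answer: 1175420/59 ≈ 19922.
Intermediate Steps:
U(A, M) = 5 + 2*A
B = -282/59 (B = -564*1/118 = -282/59 ≈ -4.7797)
O = -19822 (O = -20101 - (5 + 2*(-142)) = -20101 - (5 - 284) = -20101 - 1*(-279) = -20101 + 279 = -19822)
z = 5922/59 (z = -21*(-282/59) = 5922/59 ≈ 100.37)
z - O = 5922/59 - 1*(-19822) = 5922/59 + 19822 = 1175420/59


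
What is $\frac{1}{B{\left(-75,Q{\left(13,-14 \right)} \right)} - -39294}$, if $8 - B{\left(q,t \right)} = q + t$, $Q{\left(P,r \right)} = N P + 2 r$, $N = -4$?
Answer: $\frac{1}{39457} \approx 2.5344 \cdot 10^{-5}$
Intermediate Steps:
$Q{\left(P,r \right)} = - 4 P + 2 r$
$B{\left(q,t \right)} = 8 - q - t$ ($B{\left(q,t \right)} = 8 - \left(q + t\right) = 8 - q - t$)
$\frac{1}{B{\left(-75,Q{\left(13,-14 \right)} \right)} - -39294} = \frac{1}{\left(8 - -75 - \left(\left(-4\right) 13 + 2 \left(-14\right)\right)\right) - -39294} = \frac{1}{\left(8 + 75 - \left(-52 - 28\right)\right) + 39294} = \frac{1}{\left(8 + 75 - -80\right) + 39294} = \frac{1}{\left(8 + 75 + 80\right) + 39294} = \frac{1}{163 + 39294} = \frac{1}{39457}$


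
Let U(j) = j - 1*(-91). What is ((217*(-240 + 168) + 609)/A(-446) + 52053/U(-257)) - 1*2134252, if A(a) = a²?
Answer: -35241738612575/16510028 ≈ -2.1346e+6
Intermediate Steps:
U(j) = 91 + j (U(j) = j + 91 = 91 + j)
((217*(-240 + 168) + 609)/A(-446) + 52053/U(-257)) - 1*2134252 = ((217*(-240 + 168) + 609)/((-446)²) + 52053/(91 - 257)) - 1*2134252 = ((217*(-72) + 609)/198916 + 52053/(-166)) - 2134252 = ((-15624 + 609)*(1/198916) + 52053*(-1/166)) - 2134252 = (-15015*1/198916 - 52053/166) - 2134252 = (-15015/198916 - 52053/166) - 2134252 = -5178333519/16510028 - 2134252 = -35241738612575/16510028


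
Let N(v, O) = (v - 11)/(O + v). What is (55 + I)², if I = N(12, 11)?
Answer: 1602756/529 ≈ 3029.8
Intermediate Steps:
N(v, O) = (-11 + v)/(O + v)
I = 1/23 (I = (-11 + 12)/(11 + 12) = 1/23 ≈ 0.043478)
(55 + I)² = (55 + 1/23)² = (1266/23)² = 1602756/529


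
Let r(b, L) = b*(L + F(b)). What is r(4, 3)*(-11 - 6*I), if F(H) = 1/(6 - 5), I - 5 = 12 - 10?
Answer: -848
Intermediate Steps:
I = 7 (I = 5 + (12 - 10) = 5 + 2 = 7)
F(H) = 1 (F(H) = 1/1 = 1)
r(b, L) = b*(1 + L) (r(b, L) = b*(L + 1) = b*(1 + L))
r(4, 3)*(-11 - 6*I) = (4*(1 + 3))*(-11 - 6*7) = (4*4)*(-11 - 42) = 16*(-53) = -848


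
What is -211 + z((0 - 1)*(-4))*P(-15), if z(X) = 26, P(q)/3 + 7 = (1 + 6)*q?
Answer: -8947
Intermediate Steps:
P(q) = -21 + 21*q (P(q) = -21 + 3*((1 + 6)*q) = -21 + 3*(7*q) = -21 + 21*q)
-211 + z((0 - 1)*(-4))*P(-15) = -211 + 26*(-21 + 21*(-15)) = -211 + 26*(-21 - 315) = -211 + 26*(-336) = -211 - 8736 = -8947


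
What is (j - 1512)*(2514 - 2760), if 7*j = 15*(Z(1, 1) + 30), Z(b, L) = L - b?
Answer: 2492964/7 ≈ 3.5614e+5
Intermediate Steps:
j = 450/7 (j = (15*((1 - 1*1) + 30))/7 = (15*((1 - 1) + 30))/7 = (15*(0 + 30))/7 = (15*30)/7 = (⅐)*450 = 450/7 ≈ 64.286)
(j - 1512)*(2514 - 2760) = (450/7 - 1512)*(2514 - 2760) = -10134/7*(-246) = 2492964/7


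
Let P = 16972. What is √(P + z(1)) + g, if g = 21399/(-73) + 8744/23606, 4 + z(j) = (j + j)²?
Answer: -252253241/861619 + 2*√4243 ≈ -162.49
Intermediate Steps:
z(j) = -4 + 4*j² (z(j) = -4 + (j + j)² = -4 + (2*j)² = -4 + 4*j²)
g = -252253241/861619 (g = 21399*(-1/73) + 8744*(1/23606) = -21399/73 + 4372/11803 = -252253241/861619 ≈ -292.77)
√(P + z(1)) + g = √(16972 + (-4 + 4*1²)) - 252253241/861619 = √(16972 + (-4 + 4*1)) - 252253241/861619 = √(16972 + (-4 + 4)) - 252253241/861619 = √(16972 + 0) - 252253241/861619 = √16972 - 252253241/861619 = 2*√4243 - 252253241/861619 = -252253241/861619 + 2*√4243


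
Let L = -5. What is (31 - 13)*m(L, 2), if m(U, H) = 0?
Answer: 0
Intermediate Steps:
(31 - 13)*m(L, 2) = (31 - 13)*0 = 18*0 = 0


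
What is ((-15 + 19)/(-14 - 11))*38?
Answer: -152/25 ≈ -6.0800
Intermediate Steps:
((-15 + 19)/(-14 - 11))*38 = (4/(-25))*38 = (4*(-1/25))*38 = -4/25*38 = -152/25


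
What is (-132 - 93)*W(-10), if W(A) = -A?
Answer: -2250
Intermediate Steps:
(-132 - 93)*W(-10) = (-132 - 93)*(-1*(-10)) = -225*10 = -2250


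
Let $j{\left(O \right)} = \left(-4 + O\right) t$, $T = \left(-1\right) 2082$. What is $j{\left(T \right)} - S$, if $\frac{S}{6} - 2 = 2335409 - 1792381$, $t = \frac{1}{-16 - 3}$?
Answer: $- \frac{61903334}{19} \approx -3.2581 \cdot 10^{6}$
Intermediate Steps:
$t = - \frac{1}{19}$ ($t = \frac{1}{-19} = - \frac{1}{19} \approx -0.052632$)
$T = -2082$
$j{\left(O \right)} = \frac{4}{19} - \frac{O}{19}$ ($j{\left(O \right)} = \left(-4 + O\right) \left(- \frac{1}{19}\right) = \frac{4}{19} - \frac{O}{19}$)
$S = 3258180$ ($S = 12 + 6 \left(2335409 - 1792381\right) = 12 + 6 \cdot 543028 = 12 + 3258168 = 3258180$)
$j{\left(T \right)} - S = \left(\frac{4}{19} - - \frac{2082}{19}\right) - 3258180 = \left(\frac{4}{19} + \frac{2082}{19}\right) - 3258180 = \frac{2086}{19} - 3258180 = - \frac{61903334}{19}$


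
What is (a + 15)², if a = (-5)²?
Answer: 1600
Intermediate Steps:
a = 25
(a + 15)² = (25 + 15)² = 40² = 1600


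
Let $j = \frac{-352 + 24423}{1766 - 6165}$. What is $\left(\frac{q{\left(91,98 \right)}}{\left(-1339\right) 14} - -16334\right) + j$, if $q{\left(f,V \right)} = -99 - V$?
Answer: $\frac{1346510956073}{82463654} \approx 16329.0$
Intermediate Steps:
$j = - \frac{24071}{4399}$ ($j = \frac{24071}{-4399} = 24071 \left(- \frac{1}{4399}\right) = - \frac{24071}{4399} \approx -5.4719$)
$\left(\frac{q{\left(91,98 \right)}}{\left(-1339\right) 14} - -16334\right) + j = \left(\frac{-99 - 98}{\left(-1339\right) 14} - -16334\right) - \frac{24071}{4399} = \left(\frac{-99 - 98}{-18746} + 16334\right) - \frac{24071}{4399} = \left(\left(-197\right) \left(- \frac{1}{18746}\right) + 16334\right) - \frac{24071}{4399} = \left(\frac{197}{18746} + 16334\right) - \frac{24071}{4399} = \frac{306197361}{18746} - \frac{24071}{4399} = \frac{1346510956073}{82463654}$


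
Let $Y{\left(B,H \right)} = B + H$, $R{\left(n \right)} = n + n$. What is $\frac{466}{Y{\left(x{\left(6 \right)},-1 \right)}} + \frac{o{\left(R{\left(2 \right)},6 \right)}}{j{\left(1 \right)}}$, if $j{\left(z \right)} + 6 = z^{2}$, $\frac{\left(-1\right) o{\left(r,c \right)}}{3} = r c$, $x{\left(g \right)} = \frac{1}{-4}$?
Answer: $- \frac{1792}{5} \approx -358.4$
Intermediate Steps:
$x{\left(g \right)} = - \frac{1}{4}$
$R{\left(n \right)} = 2 n$
$o{\left(r,c \right)} = - 3 c r$ ($o{\left(r,c \right)} = - 3 r c = - 3 c r$)
$j{\left(z \right)} = -6 + z^{2}$
$\frac{466}{Y{\left(x{\left(6 \right)},-1 \right)}} + \frac{o{\left(R{\left(2 \right)},6 \right)}}{j{\left(1 \right)}} = \frac{466}{- \frac{1}{4} - 1} + \frac{\left(-3\right) 6 \cdot 2 \cdot 2}{-6 + 1^{2}} = \frac{466}{- \frac{5}{4}} + \frac{\left(-3\right) 6 \cdot 4}{-6 + 1} = 466 \left(- \frac{4}{5}\right) - \frac{72}{-5} = - \frac{1864}{5} - - \frac{72}{5} = - \frac{1864}{5} + \frac{72}{5} = - \frac{1792}{5}$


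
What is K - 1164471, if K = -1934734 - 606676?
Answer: -3705881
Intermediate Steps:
K = -2541410
K - 1164471 = -2541410 - 1164471 = -3705881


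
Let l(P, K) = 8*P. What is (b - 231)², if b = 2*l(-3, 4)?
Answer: 77841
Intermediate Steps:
b = -48 (b = 2*(8*(-3)) = 2*(-24) = -48)
(b - 231)² = (-48 - 231)² = (-279)² = 77841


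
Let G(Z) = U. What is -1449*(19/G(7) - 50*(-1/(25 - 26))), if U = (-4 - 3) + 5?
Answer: 172431/2 ≈ 86216.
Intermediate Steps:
U = -2 (U = -7 + 5 = -2)
G(Z) = -2
-1449*(19/G(7) - 50*(-1/(25 - 26))) = -1449*(19/(-2) - 50*(-1/(25 - 26))) = -1449*(19*(-½) - 50/((-1*(-1)))) = -1449*(-19/2 - 50/1) = -1449*(-19/2 - 50*1) = -1449*(-19/2 - 50) = -1449*(-119/2) = 172431/2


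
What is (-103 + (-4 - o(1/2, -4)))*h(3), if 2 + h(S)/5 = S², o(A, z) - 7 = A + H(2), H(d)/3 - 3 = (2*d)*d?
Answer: -10325/2 ≈ -5162.5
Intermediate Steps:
H(d) = 9 + 6*d² (H(d) = 9 + 3*((2*d)*d) = 9 + 3*(2*d²) = 9 + 6*d²)
o(A, z) = 40 + A (o(A, z) = 7 + (A + (9 + 6*2²)) = 7 + (A + (9 + 6*4)) = 7 + (A + (9 + 24)) = 7 + (A + 33) = 7 + (33 + A) = 40 + A)
h(S) = -10 + 5*S²
(-103 + (-4 - o(1/2, -4)))*h(3) = (-103 + (-4 - (40 + 1/2)))*(-10 + 5*3²) = (-103 + (-4 - (40 + ½)))*(-10 + 5*9) = (-103 + (-4 - 1*81/2))*(-10 + 45) = (-103 + (-4 - 81/2))*35 = (-103 - 89/2)*35 = -295/2*35 = -10325/2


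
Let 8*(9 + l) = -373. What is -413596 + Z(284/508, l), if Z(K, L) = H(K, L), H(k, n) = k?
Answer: -52526621/127 ≈ -4.1360e+5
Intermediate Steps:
l = -445/8 (l = -9 + (1/8)*(-373) = -9 - 373/8 = -445/8 ≈ -55.625)
Z(K, L) = K
-413596 + Z(284/508, l) = -413596 + 284/508 = -413596 + 284*(1/508) = -413596 + 71/127 = -52526621/127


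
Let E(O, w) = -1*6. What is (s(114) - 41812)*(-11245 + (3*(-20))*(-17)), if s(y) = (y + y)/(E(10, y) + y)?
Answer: 3847555025/9 ≈ 4.2751e+8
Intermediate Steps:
E(O, w) = -6
s(y) = 2*y/(-6 + y) (s(y) = (y + y)/(-6 + y) = (2*y)/(-6 + y) = 2*y/(-6 + y))
(s(114) - 41812)*(-11245 + (3*(-20))*(-17)) = (2*114/(-6 + 114) - 41812)*(-11245 + (3*(-20))*(-17)) = (2*114/108 - 41812)*(-11245 - 60*(-17)) = (2*114*(1/108) - 41812)*(-11245 + 1020) = (19/9 - 41812)*(-10225) = -376289/9*(-10225) = 3847555025/9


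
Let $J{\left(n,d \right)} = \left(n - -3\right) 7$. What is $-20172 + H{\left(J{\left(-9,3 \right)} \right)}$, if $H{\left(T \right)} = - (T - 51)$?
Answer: $-20079$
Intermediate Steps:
$J{\left(n,d \right)} = 21 + 7 n$ ($J{\left(n,d \right)} = \left(n + 3\right) 7 = \left(3 + n\right) 7 = 21 + 7 n$)
$H{\left(T \right)} = 51 - T$ ($H{\left(T \right)} = - (-51 + T) = 51 - T$)
$-20172 + H{\left(J{\left(-9,3 \right)} \right)} = -20172 + \left(51 - \left(21 + 7 \left(-9\right)\right)\right) = -20172 + \left(51 - \left(21 - 63\right)\right) = -20172 + \left(51 - -42\right) = -20172 + \left(51 + 42\right) = -20172 + 93 = -20079$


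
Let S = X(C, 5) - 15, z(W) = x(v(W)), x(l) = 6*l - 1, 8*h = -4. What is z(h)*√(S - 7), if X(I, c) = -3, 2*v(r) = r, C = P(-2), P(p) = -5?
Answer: -25*I/2 ≈ -12.5*I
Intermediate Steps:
C = -5
v(r) = r/2
h = -½ (h = (⅛)*(-4) = -½ ≈ -0.50000)
x(l) = -1 + 6*l
z(W) = -1 + 3*W (z(W) = -1 + 6*(W/2) = -1 + 3*W)
S = -18 (S = -3 - 15 = -18)
z(h)*√(S - 7) = (-1 + 3*(-½))*√(-18 - 7) = (-1 - 3/2)*√(-25) = -25*I/2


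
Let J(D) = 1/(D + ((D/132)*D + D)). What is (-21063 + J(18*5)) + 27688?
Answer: 17589386/2655 ≈ 6625.0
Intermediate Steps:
J(D) = 1/(2*D + D²/132) (J(D) = 1/(D + ((D*(1/132))*D + D)) = 1/(D + ((D/132)*D + D)) = 1/(D + (D²/132 + D)) = 1/(D + (D + D²/132)) = 1/(2*D + D²/132))
(-21063 + J(18*5)) + 27688 = (-21063 + 132/(((18*5))*(264 + 18*5))) + 27688 = (-21063 + 132/(90*(264 + 90))) + 27688 = (-21063 + 132*(1/90)/354) + 27688 = (-21063 + 132*(1/90)*(1/354)) + 27688 = (-21063 + 11/2655) + 27688 = -55922254/2655 + 27688 = 17589386/2655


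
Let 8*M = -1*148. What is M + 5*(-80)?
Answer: -837/2 ≈ -418.50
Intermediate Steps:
M = -37/2 (M = (-1*148)/8 = (1/8)*(-148) = -37/2 ≈ -18.500)
M + 5*(-80) = -37/2 + 5*(-80) = -37/2 - 400 = -837/2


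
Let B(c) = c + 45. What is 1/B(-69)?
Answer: -1/24 ≈ -0.041667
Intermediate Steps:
B(c) = 45 + c
1/B(-69) = 1/(45 - 69) = 1/(-24) = -1/24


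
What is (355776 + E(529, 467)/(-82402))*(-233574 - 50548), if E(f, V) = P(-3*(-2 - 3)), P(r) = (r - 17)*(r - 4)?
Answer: -4164753180200414/41201 ≈ -1.0108e+11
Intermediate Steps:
P(r) = (-17 + r)*(-4 + r)
E(f, V) = -22 (E(f, V) = 68 + (-3*(-2 - 3))² - (-63)*(-2 - 3) = 68 + (-3*(-5))² - (-63)*(-5) = 68 + 15² - 21*15 = 68 + 225 - 315 = -22)
(355776 + E(529, 467)/(-82402))*(-233574 - 50548) = (355776 - 22/(-82402))*(-233574 - 50548) = (355776 - 22*(-1/82402))*(-284122) = (355776 + 11/41201)*(-284122) = (14658326987/41201)*(-284122) = -4164753180200414/41201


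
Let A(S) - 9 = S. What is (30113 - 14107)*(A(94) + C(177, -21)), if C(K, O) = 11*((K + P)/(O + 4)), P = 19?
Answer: -6482430/17 ≈ -3.8132e+5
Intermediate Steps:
A(S) = 9 + S
C(K, O) = 11*(19 + K)/(4 + O) (C(K, O) = 11*((K + 19)/(O + 4)) = 11*((19 + K)/(4 + O)) = 11*(19 + K)/(4 + O))
(30113 - 14107)*(A(94) + C(177, -21)) = (30113 - 14107)*((9 + 94) + 11*(19 + 177)/(4 - 21)) = 16006*(103 + 11*196/(-17)) = 16006*(103 + 11*(-1/17)*196) = 16006*(103 - 2156/17) = 16006*(-405/17) = -6482430/17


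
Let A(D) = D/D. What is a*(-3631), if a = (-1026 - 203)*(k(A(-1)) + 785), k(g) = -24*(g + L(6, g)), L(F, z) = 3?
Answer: 3074661811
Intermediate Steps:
A(D) = 1
k(g) = -72 - 24*g (k(g) = -24*(g + 3) = -24*(3 + g) = -72 - 24*g)
a = -846781 (a = (-1026 - 203)*((-72 - 24*1) + 785) = -1229*((-72 - 24) + 785) = -1229*(-96 + 785) = -1229*689 = -846781)
a*(-3631) = -846781*(-3631) = 3074661811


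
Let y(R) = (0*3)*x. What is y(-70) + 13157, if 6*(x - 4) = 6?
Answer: 13157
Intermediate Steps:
x = 5 (x = 4 + (⅙)*6 = 4 + 1 = 5)
y(R) = 0 (y(R) = (0*3)*5 = 0*5 = 0)
y(-70) + 13157 = 0 + 13157 = 13157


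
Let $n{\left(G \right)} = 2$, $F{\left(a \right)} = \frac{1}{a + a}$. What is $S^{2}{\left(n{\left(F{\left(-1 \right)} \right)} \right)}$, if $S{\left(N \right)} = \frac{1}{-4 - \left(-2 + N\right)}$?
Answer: $\frac{1}{16} \approx 0.0625$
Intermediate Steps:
$F{\left(a \right)} = \frac{1}{2 a}$
$S{\left(N \right)} = \frac{1}{-2 - N}$
$S^{2}{\left(n{\left(F{\left(-1 \right)} \right)} \right)} = \left(- \frac{1}{2 + 2}\right)^{2} = \left(- \frac{1}{4}\right)^{2} = \frac{1}{16}$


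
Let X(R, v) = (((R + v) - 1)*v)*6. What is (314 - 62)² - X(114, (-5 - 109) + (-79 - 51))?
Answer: -128280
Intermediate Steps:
X(R, v) = 6*v*(-1 + R + v) (X(R, v) = ((-1 + R + v)*v)*6 = (v*(-1 + R + v))*6 = 6*v*(-1 + R + v))
(314 - 62)² - X(114, (-5 - 109) + (-79 - 51)) = (314 - 62)² - 6*((-5 - 109) + (-79 - 51))*(-1 + 114 + ((-5 - 109) + (-79 - 51))) = 252² - 6*(-114 - 130)*(-1 + 114 + (-114 - 130)) = 63504 - 6*(-244)*(-1 + 114 - 244) = 63504 - 6*(-244)*(-131) = 63504 - 1*191784 = 63504 - 191784 = -128280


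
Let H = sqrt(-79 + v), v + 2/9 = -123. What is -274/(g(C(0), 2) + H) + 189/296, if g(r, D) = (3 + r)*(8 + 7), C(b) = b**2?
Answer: -5811723/1186664 + 1644*I*sqrt(455)/20045 ≈ -4.8975 + 1.7494*I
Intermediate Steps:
v = -1109/9 (v = -2/9 - 123 = -1109/9 ≈ -123.22)
H = 2*I*sqrt(455)/3 (H = sqrt(-79 - 1109/9) = sqrt(-1820/9) = 2*I*sqrt(455)/3 ≈ 14.22*I)
g(r, D) = 45 + 15*r (g(r, D) = (3 + r)*15 = 45 + 15*r)
-274/(g(C(0), 2) + H) + 189/296 = -274/((45 + 15*0**2) + 2*I*sqrt(455)/3) + 189/296 = -274/((45 + 15*0) + 2*I*sqrt(455)/3) + 189*(1/296) = -274/((45 + 0) + 2*I*sqrt(455)/3) + 189/296 = -274/(45 + 2*I*sqrt(455)/3) + 189/296 = 189/296 - 274/(45 + 2*I*sqrt(455)/3)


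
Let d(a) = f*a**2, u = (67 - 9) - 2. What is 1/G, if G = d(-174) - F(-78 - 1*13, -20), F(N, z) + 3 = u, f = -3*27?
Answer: -1/2452409 ≈ -4.0776e-7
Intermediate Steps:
u = 56 (u = 58 - 2 = 56)
f = -81
F(N, z) = 53 (F(N, z) = -3 + 56 = 53)
d(a) = -81*a**2
G = -2452409 (G = -81*(-174)**2 - 1*53 = -81*30276 - 53 = -2452356 - 53 = -2452409)
1/G = 1/(-2452409) = -1/2452409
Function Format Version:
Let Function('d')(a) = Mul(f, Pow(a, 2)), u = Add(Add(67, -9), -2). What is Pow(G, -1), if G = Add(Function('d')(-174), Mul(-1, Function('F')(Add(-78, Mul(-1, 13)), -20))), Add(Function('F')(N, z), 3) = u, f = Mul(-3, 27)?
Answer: Rational(-1, 2452409) ≈ -4.0776e-7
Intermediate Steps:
u = 56 (u = Add(58, -2) = 56)
f = -81
Function('F')(N, z) = 53 (Function('F')(N, z) = Add(-3, 56) = 53)
Function('d')(a) = Mul(-81, Pow(a, 2))
G = -2452409 (G = Add(Mul(-81, Pow(-174, 2)), Mul(-1, 53)) = Add(Mul(-81, 30276), -53) = Add(-2452356, -53) = -2452409)
Pow(G, -1) = Pow(-2452409, -1) = Rational(-1, 2452409)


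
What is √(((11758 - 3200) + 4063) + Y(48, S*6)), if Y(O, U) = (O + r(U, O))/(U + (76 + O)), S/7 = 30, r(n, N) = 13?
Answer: 5*√241750546/692 ≈ 112.34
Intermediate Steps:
S = 210 (S = 7*30 = 210)
Y(O, U) = (13 + O)/(76 + O + U) (Y(O, U) = (O + 13)/(U + (76 + O)) = (13 + O)/(76 + O + U))
√(((11758 - 3200) + 4063) + Y(48, S*6)) = √(((11758 - 3200) + 4063) + (13 + 48)/(76 + 48 + 210*6)) = √((8558 + 4063) + 61/(76 + 48 + 1260)) = √(12621 + 61/1384) = √(17467525/1384) = 5*√241750546/692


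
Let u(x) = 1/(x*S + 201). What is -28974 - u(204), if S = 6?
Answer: -41287951/1425 ≈ -28974.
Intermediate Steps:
u(x) = 1/(201 + 6*x) (u(x) = 1/(x*6 + 201) = 1/(6*x + 201) = 1/(201 + 6*x))
-28974 - u(204) = -28974 - 1/(3*(67 + 2*204)) = -28974 - 1/(3*(67 + 408)) = -28974 - 1/(3*475) = -28974 - 1*1/1425 = -28974 - 1/1425 = -41287951/1425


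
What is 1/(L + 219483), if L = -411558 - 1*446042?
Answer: -1/638117 ≈ -1.5671e-6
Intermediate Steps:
L = -857600 (L = -411558 - 446042 = -857600)
1/(L + 219483) = 1/(-857600 + 219483) = 1/(-638117) = -1/638117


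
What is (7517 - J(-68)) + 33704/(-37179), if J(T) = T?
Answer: 281969011/37179 ≈ 7584.1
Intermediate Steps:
(7517 - J(-68)) + 33704/(-37179) = (7517 - 1*(-68)) + 33704/(-37179) = (7517 + 68) + 33704*(-1/37179) = 7585 - 33704/37179 = 281969011/37179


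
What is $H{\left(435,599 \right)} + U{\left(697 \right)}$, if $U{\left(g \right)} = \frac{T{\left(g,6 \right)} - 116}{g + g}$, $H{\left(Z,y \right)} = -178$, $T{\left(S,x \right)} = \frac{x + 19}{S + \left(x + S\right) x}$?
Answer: $- \frac{244027779}{1370302} \approx -178.08$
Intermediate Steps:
$T{\left(S,x \right)} = \frac{19 + x}{S + x \left(S + x\right)}$ ($T{\left(S,x \right)} = \frac{19 + x}{S + \left(S + x\right) x} = \frac{19 + x}{S + x \left(S + x\right)}$)
$U{\left(g \right)} = \frac{-116 + \frac{25}{36 + 7 g}}{2 g}$ ($U{\left(g \right)} = \frac{\frac{19 + 6}{g + 6^{2} + g 6} - 116}{g + g} = \frac{\frac{1}{g + 36 + 6 g} 25 - 116}{2 g} = \left(\frac{1}{36 + 7 g} 25 - 116\right) \frac{1}{2 g} = \left(\frac{25}{36 + 7 g} - 116\right) \frac{1}{2 g} = \left(-116 + \frac{25}{36 + 7 g}\right) \frac{1}{2 g} = \frac{-116 + \frac{25}{36 + 7 g}}{2 g}$)
$H{\left(435,599 \right)} + U{\left(697 \right)} = -178 + \frac{7 \left(-593 - 80852\right)}{2 \cdot 697 \left(36 + 7 \cdot 697\right)} = -178 + \frac{7}{2} \cdot \frac{1}{697} \frac{1}{36 + 4879} \left(-593 - 80852\right) = -178 + \frac{7}{2} \cdot \frac{1}{697} \cdot \frac{1}{4915} \left(-81445\right) = -178 - \frac{114023}{1370302} = - \frac{244027779}{1370302}$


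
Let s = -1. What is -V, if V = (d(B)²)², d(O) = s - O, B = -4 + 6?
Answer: -81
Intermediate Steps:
B = 2
d(O) = -1 - O
V = 81 (V = ((-1 - 1*2)²)² = ((-1 - 2)²)² = ((-3)²)² = 9² = 81)
-V = -1*81 = -81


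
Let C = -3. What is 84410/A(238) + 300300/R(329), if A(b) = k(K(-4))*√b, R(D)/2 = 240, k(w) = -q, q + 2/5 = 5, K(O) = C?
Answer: 5005/8 - 9175*√238/119 ≈ -563.83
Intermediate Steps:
K(O) = -3
q = 23/5 (q = -⅖ + 5 = 23/5 ≈ 4.6000)
k(w) = -23/5 (k(w) = -1*23/5 = -23/5)
R(D) = 480 (R(D) = 2*240 = 480)
A(b) = -23*√b/5
84410/A(238) + 300300/R(329) = 84410/((-23*√238/5)) + 300300/480 = 84410*(-5*√238/5474) + 300300*(1/480) = -9175*√238/119 + 5005/8 = 5005/8 - 9175*√238/119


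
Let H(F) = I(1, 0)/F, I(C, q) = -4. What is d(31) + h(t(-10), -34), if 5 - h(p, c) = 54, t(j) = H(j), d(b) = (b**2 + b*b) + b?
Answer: 1904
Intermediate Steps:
H(F) = -4/F
d(b) = b + 2*b**2 (d(b) = (b**2 + b**2) + b = 2*b**2 + b = b + 2*b**2)
t(j) = -4/j
h(p, c) = -49 (h(p, c) = 5 - 1*54 = 5 - 54 = -49)
d(31) + h(t(-10), -34) = 31*(1 + 2*31) - 49 = 31*(1 + 62) - 49 = 31*63 - 49 = 1953 - 49 = 1904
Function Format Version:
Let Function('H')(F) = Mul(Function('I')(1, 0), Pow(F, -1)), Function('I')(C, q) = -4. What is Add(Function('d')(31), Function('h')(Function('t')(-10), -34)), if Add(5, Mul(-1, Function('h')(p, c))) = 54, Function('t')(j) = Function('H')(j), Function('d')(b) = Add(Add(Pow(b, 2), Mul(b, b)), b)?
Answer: 1904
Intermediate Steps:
Function('H')(F) = Mul(-4, Pow(F, -1))
Function('d')(b) = Add(b, Mul(2, Pow(b, 2))) (Function('d')(b) = Add(Add(Pow(b, 2), Pow(b, 2)), b) = Add(Mul(2, Pow(b, 2)), b) = Add(b, Mul(2, Pow(b, 2))))
Function('t')(j) = Mul(-4, Pow(j, -1))
Function('h')(p, c) = -49 (Function('h')(p, c) = Add(5, Mul(-1, 54)) = Add(5, -54) = -49)
Add(Function('d')(31), Function('h')(Function('t')(-10), -34)) = Add(Mul(31, Add(1, Mul(2, 31))), -49) = Add(Mul(31, Add(1, 62)), -49) = Add(Mul(31, 63), -49) = Add(1953, -49) = 1904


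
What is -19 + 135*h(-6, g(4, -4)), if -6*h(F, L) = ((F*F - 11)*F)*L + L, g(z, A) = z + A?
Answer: -19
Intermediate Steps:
g(z, A) = A + z
h(F, L) = -L/6 - F*L*(-11 + F**2)/6 (h(F, L) = -(((F*F - 11)*F)*L + L)/6 = -(((F**2 - 11)*F)*L + L)/6 = -(((-11 + F**2)*F)*L + L)/6 = -((F*(-11 + F**2))*L + L)/6 = -(F*L*(-11 + F**2) + L)/6 = -(L + F*L*(-11 + F**2))/6 = -L/6 - F*L*(-11 + F**2)/6)
-19 + 135*h(-6, g(4, -4)) = -19 + 135*((-4 + 4)*(-1 - 1*(-6)**3 + 11*(-6))/6) = -19 + 135*((1/6)*0*(-1 - 1*(-216) - 66)) = -19 + 135*((1/6)*0*(-1 + 216 - 66)) = -19 + 135*((1/6)*0*149) = -19 + 135*0 = -19 + 0 = -19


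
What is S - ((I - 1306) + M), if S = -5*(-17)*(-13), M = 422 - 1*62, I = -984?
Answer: 825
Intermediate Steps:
M = 360 (M = 422 - 62 = 360)
S = -1105 (S = 85*(-13) = -1105)
S - ((I - 1306) + M) = -1105 - ((-984 - 1306) + 360) = -1105 - (-2290 + 360) = -1105 - 1*(-1930) = -1105 + 1930 = 825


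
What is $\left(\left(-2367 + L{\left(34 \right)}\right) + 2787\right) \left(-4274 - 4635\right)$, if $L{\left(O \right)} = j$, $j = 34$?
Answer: $-4044686$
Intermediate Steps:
$L{\left(O \right)} = 34$
$\left(\left(-2367 + L{\left(34 \right)}\right) + 2787\right) \left(-4274 - 4635\right) = \left(\left(-2367 + 34\right) + 2787\right) \left(-4274 - 4635\right) = \left(-2333 + 2787\right) \left(-8909\right) = 454 \left(-8909\right) = -4044686$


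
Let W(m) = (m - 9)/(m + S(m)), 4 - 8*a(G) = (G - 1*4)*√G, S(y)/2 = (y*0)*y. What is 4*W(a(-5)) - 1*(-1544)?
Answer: 650556/421 + 2592*I*√5/421 ≈ 1545.3 + 13.767*I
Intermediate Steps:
S(y) = 0 (S(y) = 2*((y*0)*y) = 2*(0*y) = 2*0 = 0)
a(G) = ½ - √G*(-4 + G)/8 (a(G) = ½ - (G - 1*4)*√G/8 = ½ - (G - 4)*√G/8 = ½ - (-4 + G)*√G/8 = ½ - √G*(-4 + G)/8)
W(m) = (-9 + m)/m (W(m) = (m - 9)/(m + 0) = (-9 + m)/m)
4*W(a(-5)) - 1*(-1544) = 4*((-9 + (½ + √(-5)/2 - (-5)*I*√5/8))/(½ + √(-5)/2 - (-5)*I*√5/8)) - 1*(-1544) = 4*((-9 + (½ + (I*√5)/2 - (-5)*I*√5/8))/(½ + (I*√5)/2 - (-5)*I*√5/8)) + 1544 = 4*((-9 + (½ + I*√5/2 + 5*I*√5/8))/(½ + I*√5/2 + 5*I*√5/8)) + 1544 = 4*((-9 + (½ + 9*I*√5/8))/(½ + 9*I*√5/8)) + 1544 = 4*((-17/2 + 9*I*√5/8)/(½ + 9*I*√5/8)) + 1544 = 4*(-17/2 + 9*I*√5/8)/(½ + 9*I*√5/8) + 1544 = 1544 + 4*(-17/2 + 9*I*√5/8)/(½ + 9*I*√5/8)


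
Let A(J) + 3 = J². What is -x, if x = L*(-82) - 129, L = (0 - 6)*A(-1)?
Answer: 1113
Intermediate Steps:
A(J) = -3 + J²
L = 12 (L = (0 - 6)*(-3 + (-1)²) = -6*(-3 + 1) = -6*(-2) = 12)
x = -1113 (x = 12*(-82) - 129 = -984 - 129 = -1113)
-x = -1*(-1113) = 1113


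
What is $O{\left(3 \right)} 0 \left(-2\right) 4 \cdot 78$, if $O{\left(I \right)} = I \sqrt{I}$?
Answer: $0$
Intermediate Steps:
$O{\left(I \right)} = I^{\frac{3}{2}}$
$O{\left(3 \right)} 0 \left(-2\right) 4 \cdot 78 = 3^{\frac{3}{2}} \cdot 0 \left(-2\right) 4 \cdot 78 = 3 \sqrt{3} \cdot 0 \cdot 4 \cdot 78 = 3 \sqrt{3} \cdot 0 \cdot 78 = 0 \cdot 78 = 0$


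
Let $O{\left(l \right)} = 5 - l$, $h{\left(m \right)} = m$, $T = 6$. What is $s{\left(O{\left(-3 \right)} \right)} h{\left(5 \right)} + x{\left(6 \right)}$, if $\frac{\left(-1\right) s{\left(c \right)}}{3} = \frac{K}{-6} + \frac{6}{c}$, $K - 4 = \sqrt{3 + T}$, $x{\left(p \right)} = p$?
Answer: $\frac{49}{4} \approx 12.25$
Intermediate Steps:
$K = 7$ ($K = 4 + \sqrt{3 + 6} = 4 + \sqrt{9} = 4 + 3 = 7$)
$s{\left(c \right)} = \frac{7}{2} - \frac{18}{c}$ ($s{\left(c \right)} = - 3 \left(\frac{7}{-6} + \frac{6}{c}\right) = - 3 \left(7 \left(- \frac{1}{6}\right) + \frac{6}{c}\right) = - 3 \left(- \frac{7}{6} + \frac{6}{c}\right) = \frac{7}{2} - \frac{18}{c}$)
$s{\left(O{\left(-3 \right)} \right)} h{\left(5 \right)} + x{\left(6 \right)} = \left(\frac{7}{2} - \frac{18}{5 - -3}\right) 5 + 6 = \left(\frac{7}{2} - \frac{18}{5 + 3}\right) 5 + 6 = \left(\frac{7}{2} - \frac{18}{8}\right) 5 + 6 = \left(\frac{7}{2} - \frac{9}{4}\right) 5 + 6 = \frac{5}{4} \cdot 5 + 6 = \frac{25}{4} + 6 = \frac{49}{4}$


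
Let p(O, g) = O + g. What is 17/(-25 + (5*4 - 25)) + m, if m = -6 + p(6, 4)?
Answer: 103/30 ≈ 3.4333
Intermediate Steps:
m = 4 (m = -6 + (6 + 4) = -6 + 10 = 4)
17/(-25 + (5*4 - 25)) + m = 17/(-25 + (5*4 - 25)) + 4 = 17/(-25 + (20 - 25)) + 4 = 17/(-25 - 5) + 4 = 17/(-30) + 4 = -1/30*17 + 4 = -17/30 + 4 = 103/30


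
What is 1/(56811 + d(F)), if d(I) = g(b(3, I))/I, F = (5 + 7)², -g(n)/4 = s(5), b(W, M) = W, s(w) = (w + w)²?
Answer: 9/511274 ≈ 1.7603e-5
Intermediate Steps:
s(w) = 4*w² (s(w) = (2*w)² = 4*w²)
g(n) = -400 (g(n) = -16*5² = -16*25 = -4*100 = -400)
F = 144 (F = 12² = 144)
d(I) = -400/I
1/(56811 + d(F)) = 1/(56811 - 400/144) = 1/(56811 - 400*1/144) = 1/(56811 - 25/9) = 1/(511274/9) = 9/511274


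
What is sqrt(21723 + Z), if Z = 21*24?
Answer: sqrt(22227) ≈ 149.09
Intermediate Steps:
Z = 504
sqrt(21723 + Z) = sqrt(21723 + 504) = sqrt(22227)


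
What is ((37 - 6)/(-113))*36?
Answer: -1116/113 ≈ -9.8761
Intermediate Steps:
((37 - 6)/(-113))*36 = (31*(-1/113))*36 = -31/113*36 = -1116/113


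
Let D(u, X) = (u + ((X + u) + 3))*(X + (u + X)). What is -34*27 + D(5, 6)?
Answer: -595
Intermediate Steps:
D(u, X) = (u + 2*X)*(3 + X + 2*u) (D(u, X) = (u + (3 + X + u))*(X + (X + u)) = (3 + X + 2*u)*(u + 2*X) = (u + 2*X)*(3 + X + 2*u))
-34*27 + D(5, 6) = -34*27 + (2*6² + 2*5² + 3*5 + 6*6 + 5*6*5) = -918 + (2*36 + 2*25 + 15 + 36 + 150) = -918 + (72 + 50 + 15 + 36 + 150) = -918 + 323 = -595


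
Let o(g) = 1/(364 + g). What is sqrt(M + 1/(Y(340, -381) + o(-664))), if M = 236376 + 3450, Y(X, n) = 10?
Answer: 3*sqrt(239666242614)/2999 ≈ 489.72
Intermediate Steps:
M = 239826
sqrt(M + 1/(Y(340, -381) + o(-664))) = sqrt(239826 + 1/(10 + 1/(364 - 664))) = sqrt(239826 + 1/(10 + 1/(-300))) = sqrt(239826 + 1/(10 - 1/300)) = sqrt(239826 + 1/(2999/300)) = sqrt(239826 + 300/2999) = sqrt(719238474/2999) = 3*sqrt(239666242614)/2999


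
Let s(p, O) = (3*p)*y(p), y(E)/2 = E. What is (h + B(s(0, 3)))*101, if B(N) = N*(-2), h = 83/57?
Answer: 8383/57 ≈ 147.07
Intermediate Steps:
h = 83/57 (h = 83*(1/57) = 83/57 ≈ 1.4561)
y(E) = 2*E
s(p, O) = 6*p² (s(p, O) = (3*p)*(2*p) = 6*p²)
B(N) = -2*N
(h + B(s(0, 3)))*101 = (83/57 - 12*0²)*101 = (83/57 - 12*0)*101 = (83/57 - 2*0)*101 = (83/57 + 0)*101 = (83/57)*101 = 8383/57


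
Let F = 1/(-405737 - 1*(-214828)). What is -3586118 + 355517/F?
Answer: -67874981071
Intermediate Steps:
F = -1/190909 (F = 1/(-405737 + 214828) = 1/(-190909) = -1/190909 ≈ -5.2381e-6)
-3586118 + 355517/F = -3586118 + 355517/(-1/190909) = -3586118 + 355517*(-190909) = -3586118 - 67871394953 = -67874981071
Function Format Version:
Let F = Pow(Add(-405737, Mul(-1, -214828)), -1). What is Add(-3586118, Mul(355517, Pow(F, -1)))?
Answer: -67874981071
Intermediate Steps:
F = Rational(-1, 190909) (F = Pow(Add(-405737, 214828), -1) = Pow(-190909, -1) = Rational(-1, 190909) ≈ -5.2381e-6)
Add(-3586118, Mul(355517, Pow(F, -1))) = Add(-3586118, Mul(355517, Pow(Rational(-1, 190909), -1))) = Add(-3586118, Mul(355517, -190909)) = Add(-3586118, -67871394953) = -67874981071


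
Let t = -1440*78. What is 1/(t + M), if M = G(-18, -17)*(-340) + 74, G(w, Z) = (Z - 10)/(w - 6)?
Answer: -2/225257 ≈ -8.8787e-6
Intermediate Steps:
G(w, Z) = (-10 + Z)/(-6 + w)
t = -112320
M = -617/2 (M = ((-10 - 17)/(-6 - 18))*(-340) + 74 = (-27/(-24))*(-340) + 74 = -1/24*(-27)*(-340) + 74 = (9/8)*(-340) + 74 = -765/2 + 74 = -617/2 ≈ -308.50)
1/(t + M) = 1/(-112320 - 617/2) = 1/(-225257/2) = -2/225257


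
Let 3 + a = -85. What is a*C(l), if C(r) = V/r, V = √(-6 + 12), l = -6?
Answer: 44*√6/3 ≈ 35.926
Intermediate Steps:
a = -88 (a = -3 - 85 = -88)
V = √6 ≈ 2.4495
C(r) = √6/r
a*C(l) = -88*√6/(-6) = -88*√6*(-1)/6 = -(-44)*√6/3 = 44*√6/3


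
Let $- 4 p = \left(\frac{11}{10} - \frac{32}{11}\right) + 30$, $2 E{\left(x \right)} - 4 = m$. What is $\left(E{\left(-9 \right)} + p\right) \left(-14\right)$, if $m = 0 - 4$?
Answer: $\frac{21707}{220} \approx 98.668$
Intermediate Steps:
$m = -4$ ($m = 0 - 4 = -4$)
$E{\left(x \right)} = 0$ ($E{\left(x \right)} = 2 + \frac{1}{2} \left(-4\right) = 2 - 2 = 0$)
$p = - \frac{3101}{440}$ ($p = - \frac{\left(\frac{11}{10} - \frac{32}{11}\right) + 30}{4} = - \frac{- \frac{199}{110} + 30}{4} = \left(- \frac{1}{4}\right) \frac{3101}{110} = - \frac{3101}{440} \approx -7.0477$)
$\left(E{\left(-9 \right)} + p\right) \left(-14\right) = \left(0 - \frac{3101}{440}\right) \left(-14\right) = \left(- \frac{3101}{440}\right) \left(-14\right) = \frac{21707}{220}$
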